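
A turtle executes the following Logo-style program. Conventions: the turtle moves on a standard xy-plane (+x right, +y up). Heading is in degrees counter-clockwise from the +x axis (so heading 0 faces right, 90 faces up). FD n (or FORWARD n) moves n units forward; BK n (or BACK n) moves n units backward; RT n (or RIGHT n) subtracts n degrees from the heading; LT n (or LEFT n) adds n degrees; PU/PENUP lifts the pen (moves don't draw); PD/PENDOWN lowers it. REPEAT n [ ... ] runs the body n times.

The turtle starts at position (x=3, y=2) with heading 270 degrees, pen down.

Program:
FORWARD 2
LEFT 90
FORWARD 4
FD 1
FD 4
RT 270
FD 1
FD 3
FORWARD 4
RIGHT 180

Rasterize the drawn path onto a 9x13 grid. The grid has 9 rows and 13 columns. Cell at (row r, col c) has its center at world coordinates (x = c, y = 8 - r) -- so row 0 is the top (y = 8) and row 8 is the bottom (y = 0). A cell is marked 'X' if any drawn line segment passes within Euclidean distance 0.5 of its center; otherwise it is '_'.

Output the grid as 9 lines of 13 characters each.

Segment 0: (3,2) -> (3,0)
Segment 1: (3,0) -> (7,-0)
Segment 2: (7,-0) -> (8,-0)
Segment 3: (8,-0) -> (12,-0)
Segment 4: (12,-0) -> (12,1)
Segment 5: (12,1) -> (12,4)
Segment 6: (12,4) -> (12,8)

Answer: ____________X
____________X
____________X
____________X
____________X
____________X
___X________X
___X________X
___XXXXXXXXXX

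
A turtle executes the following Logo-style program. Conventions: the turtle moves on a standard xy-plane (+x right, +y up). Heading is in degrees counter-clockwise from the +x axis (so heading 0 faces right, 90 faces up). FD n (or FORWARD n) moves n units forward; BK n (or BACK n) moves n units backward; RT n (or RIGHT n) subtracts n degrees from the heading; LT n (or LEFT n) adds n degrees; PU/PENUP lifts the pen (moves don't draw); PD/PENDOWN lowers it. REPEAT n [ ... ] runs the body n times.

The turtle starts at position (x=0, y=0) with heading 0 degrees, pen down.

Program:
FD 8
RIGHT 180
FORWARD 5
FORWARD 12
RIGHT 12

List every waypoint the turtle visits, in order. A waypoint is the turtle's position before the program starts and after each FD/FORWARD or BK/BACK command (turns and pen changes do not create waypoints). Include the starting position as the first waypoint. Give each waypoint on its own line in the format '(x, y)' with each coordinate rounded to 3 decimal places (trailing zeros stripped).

Answer: (0, 0)
(8, 0)
(3, 0)
(-9, 0)

Derivation:
Executing turtle program step by step:
Start: pos=(0,0), heading=0, pen down
FD 8: (0,0) -> (8,0) [heading=0, draw]
RT 180: heading 0 -> 180
FD 5: (8,0) -> (3,0) [heading=180, draw]
FD 12: (3,0) -> (-9,0) [heading=180, draw]
RT 12: heading 180 -> 168
Final: pos=(-9,0), heading=168, 3 segment(s) drawn
Waypoints (4 total):
(0, 0)
(8, 0)
(3, 0)
(-9, 0)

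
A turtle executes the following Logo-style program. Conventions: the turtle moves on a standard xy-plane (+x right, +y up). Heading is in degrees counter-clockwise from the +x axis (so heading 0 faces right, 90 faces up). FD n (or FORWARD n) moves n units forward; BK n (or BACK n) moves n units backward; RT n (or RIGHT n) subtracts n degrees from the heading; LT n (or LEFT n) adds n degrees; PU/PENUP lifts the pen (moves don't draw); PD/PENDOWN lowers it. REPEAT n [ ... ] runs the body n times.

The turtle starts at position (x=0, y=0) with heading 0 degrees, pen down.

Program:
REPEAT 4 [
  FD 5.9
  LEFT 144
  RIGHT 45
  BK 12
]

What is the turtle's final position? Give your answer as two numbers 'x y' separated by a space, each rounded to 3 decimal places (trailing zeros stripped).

Executing turtle program step by step:
Start: pos=(0,0), heading=0, pen down
REPEAT 4 [
  -- iteration 1/4 --
  FD 5.9: (0,0) -> (5.9,0) [heading=0, draw]
  LT 144: heading 0 -> 144
  RT 45: heading 144 -> 99
  BK 12: (5.9,0) -> (7.777,-11.852) [heading=99, draw]
  -- iteration 2/4 --
  FD 5.9: (7.777,-11.852) -> (6.854,-6.025) [heading=99, draw]
  LT 144: heading 99 -> 243
  RT 45: heading 243 -> 198
  BK 12: (6.854,-6.025) -> (18.267,-2.317) [heading=198, draw]
  -- iteration 3/4 --
  FD 5.9: (18.267,-2.317) -> (12.656,-4.14) [heading=198, draw]
  LT 144: heading 198 -> 342
  RT 45: heading 342 -> 297
  BK 12: (12.656,-4.14) -> (7.208,6.552) [heading=297, draw]
  -- iteration 4/4 --
  FD 5.9: (7.208,6.552) -> (9.886,1.295) [heading=297, draw]
  LT 144: heading 297 -> 81
  RT 45: heading 81 -> 36
  BK 12: (9.886,1.295) -> (0.178,-5.758) [heading=36, draw]
]
Final: pos=(0.178,-5.758), heading=36, 8 segment(s) drawn

Answer: 0.178 -5.758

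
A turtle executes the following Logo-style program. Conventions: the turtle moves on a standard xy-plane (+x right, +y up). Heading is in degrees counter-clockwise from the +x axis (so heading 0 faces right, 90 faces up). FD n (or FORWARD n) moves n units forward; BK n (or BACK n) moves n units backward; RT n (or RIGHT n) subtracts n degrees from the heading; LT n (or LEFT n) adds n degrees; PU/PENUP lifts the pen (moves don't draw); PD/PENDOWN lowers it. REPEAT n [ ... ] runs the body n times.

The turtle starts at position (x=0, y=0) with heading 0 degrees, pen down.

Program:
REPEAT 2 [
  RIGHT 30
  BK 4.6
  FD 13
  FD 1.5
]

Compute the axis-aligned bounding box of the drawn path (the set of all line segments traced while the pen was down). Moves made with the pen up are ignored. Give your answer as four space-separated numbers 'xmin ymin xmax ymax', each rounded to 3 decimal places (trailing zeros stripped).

Executing turtle program step by step:
Start: pos=(0,0), heading=0, pen down
REPEAT 2 [
  -- iteration 1/2 --
  RT 30: heading 0 -> 330
  BK 4.6: (0,0) -> (-3.984,2.3) [heading=330, draw]
  FD 13: (-3.984,2.3) -> (7.275,-4.2) [heading=330, draw]
  FD 1.5: (7.275,-4.2) -> (8.574,-4.95) [heading=330, draw]
  -- iteration 2/2 --
  RT 30: heading 330 -> 300
  BK 4.6: (8.574,-4.95) -> (6.274,-0.966) [heading=300, draw]
  FD 13: (6.274,-0.966) -> (12.774,-12.225) [heading=300, draw]
  FD 1.5: (12.774,-12.225) -> (13.524,-13.524) [heading=300, draw]
]
Final: pos=(13.524,-13.524), heading=300, 6 segment(s) drawn

Segment endpoints: x in {-3.984, 0, 6.274, 7.275, 8.574, 12.774, 13.524}, y in {-13.524, -12.225, -4.95, -4.2, -0.966, 0, 2.3}
xmin=-3.984, ymin=-13.524, xmax=13.524, ymax=2.3

Answer: -3.984 -13.524 13.524 2.3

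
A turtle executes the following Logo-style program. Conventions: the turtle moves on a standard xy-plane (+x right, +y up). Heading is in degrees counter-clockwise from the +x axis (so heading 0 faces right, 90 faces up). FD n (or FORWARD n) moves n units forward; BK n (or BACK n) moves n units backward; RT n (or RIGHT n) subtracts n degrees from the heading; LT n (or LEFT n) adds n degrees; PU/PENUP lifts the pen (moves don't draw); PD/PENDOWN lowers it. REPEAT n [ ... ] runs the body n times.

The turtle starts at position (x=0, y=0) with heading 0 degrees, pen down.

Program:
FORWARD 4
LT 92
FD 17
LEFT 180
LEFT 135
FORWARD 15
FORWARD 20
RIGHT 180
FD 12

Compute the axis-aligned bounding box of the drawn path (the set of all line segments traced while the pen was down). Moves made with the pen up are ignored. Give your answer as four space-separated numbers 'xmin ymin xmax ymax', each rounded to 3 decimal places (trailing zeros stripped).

Executing turtle program step by step:
Start: pos=(0,0), heading=0, pen down
FD 4: (0,0) -> (4,0) [heading=0, draw]
LT 92: heading 0 -> 92
FD 17: (4,0) -> (3.407,16.99) [heading=92, draw]
LT 180: heading 92 -> 272
LT 135: heading 272 -> 47
FD 15: (3.407,16.99) -> (13.637,27.96) [heading=47, draw]
FD 20: (13.637,27.96) -> (27.277,42.587) [heading=47, draw]
RT 180: heading 47 -> 227
FD 12: (27.277,42.587) -> (19.093,33.811) [heading=227, draw]
Final: pos=(19.093,33.811), heading=227, 5 segment(s) drawn

Segment endpoints: x in {0, 3.407, 4, 13.637, 19.093, 27.277}, y in {0, 16.99, 27.96, 33.811, 42.587}
xmin=0, ymin=0, xmax=27.277, ymax=42.587

Answer: 0 0 27.277 42.587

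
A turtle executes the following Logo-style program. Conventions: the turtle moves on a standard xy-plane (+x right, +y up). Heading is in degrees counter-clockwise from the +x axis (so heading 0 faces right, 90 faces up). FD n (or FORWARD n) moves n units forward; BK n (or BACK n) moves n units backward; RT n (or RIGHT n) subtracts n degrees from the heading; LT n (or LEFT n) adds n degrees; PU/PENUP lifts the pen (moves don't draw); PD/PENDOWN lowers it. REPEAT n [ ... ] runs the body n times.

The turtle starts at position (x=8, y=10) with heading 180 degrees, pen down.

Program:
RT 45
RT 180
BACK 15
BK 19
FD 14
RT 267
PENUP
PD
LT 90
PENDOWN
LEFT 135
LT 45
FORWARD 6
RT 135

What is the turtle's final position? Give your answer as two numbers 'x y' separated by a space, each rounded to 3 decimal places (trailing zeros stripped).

Executing turtle program step by step:
Start: pos=(8,10), heading=180, pen down
RT 45: heading 180 -> 135
RT 180: heading 135 -> 315
BK 15: (8,10) -> (-2.607,20.607) [heading=315, draw]
BK 19: (-2.607,20.607) -> (-16.042,34.042) [heading=315, draw]
FD 14: (-16.042,34.042) -> (-6.142,24.142) [heading=315, draw]
RT 267: heading 315 -> 48
PU: pen up
PD: pen down
LT 90: heading 48 -> 138
PD: pen down
LT 135: heading 138 -> 273
LT 45: heading 273 -> 318
FD 6: (-6.142,24.142) -> (-1.683,20.127) [heading=318, draw]
RT 135: heading 318 -> 183
Final: pos=(-1.683,20.127), heading=183, 4 segment(s) drawn

Answer: -1.683 20.127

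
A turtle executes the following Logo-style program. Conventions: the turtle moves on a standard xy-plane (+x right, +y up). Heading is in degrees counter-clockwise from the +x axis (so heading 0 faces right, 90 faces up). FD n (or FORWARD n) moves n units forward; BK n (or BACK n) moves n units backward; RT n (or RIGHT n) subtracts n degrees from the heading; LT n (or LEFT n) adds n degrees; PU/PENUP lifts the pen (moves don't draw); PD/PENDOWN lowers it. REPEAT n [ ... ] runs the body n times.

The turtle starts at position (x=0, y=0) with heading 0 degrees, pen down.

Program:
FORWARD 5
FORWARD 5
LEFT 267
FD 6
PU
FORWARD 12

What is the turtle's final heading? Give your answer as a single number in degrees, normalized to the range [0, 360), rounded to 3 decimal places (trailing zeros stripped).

Answer: 267

Derivation:
Executing turtle program step by step:
Start: pos=(0,0), heading=0, pen down
FD 5: (0,0) -> (5,0) [heading=0, draw]
FD 5: (5,0) -> (10,0) [heading=0, draw]
LT 267: heading 0 -> 267
FD 6: (10,0) -> (9.686,-5.992) [heading=267, draw]
PU: pen up
FD 12: (9.686,-5.992) -> (9.058,-17.975) [heading=267, move]
Final: pos=(9.058,-17.975), heading=267, 3 segment(s) drawn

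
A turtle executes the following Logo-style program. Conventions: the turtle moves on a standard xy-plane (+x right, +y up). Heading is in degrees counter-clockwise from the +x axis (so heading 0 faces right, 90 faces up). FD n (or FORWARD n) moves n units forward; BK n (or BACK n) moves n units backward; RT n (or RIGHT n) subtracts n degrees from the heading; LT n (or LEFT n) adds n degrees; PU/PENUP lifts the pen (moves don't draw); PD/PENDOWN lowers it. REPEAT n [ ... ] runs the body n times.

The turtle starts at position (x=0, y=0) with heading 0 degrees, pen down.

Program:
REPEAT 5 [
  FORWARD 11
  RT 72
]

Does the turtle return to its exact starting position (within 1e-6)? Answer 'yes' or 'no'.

Executing turtle program step by step:
Start: pos=(0,0), heading=0, pen down
REPEAT 5 [
  -- iteration 1/5 --
  FD 11: (0,0) -> (11,0) [heading=0, draw]
  RT 72: heading 0 -> 288
  -- iteration 2/5 --
  FD 11: (11,0) -> (14.399,-10.462) [heading=288, draw]
  RT 72: heading 288 -> 216
  -- iteration 3/5 --
  FD 11: (14.399,-10.462) -> (5.5,-16.927) [heading=216, draw]
  RT 72: heading 216 -> 144
  -- iteration 4/5 --
  FD 11: (5.5,-16.927) -> (-3.399,-10.462) [heading=144, draw]
  RT 72: heading 144 -> 72
  -- iteration 5/5 --
  FD 11: (-3.399,-10.462) -> (0,0) [heading=72, draw]
  RT 72: heading 72 -> 0
]
Final: pos=(0,0), heading=0, 5 segment(s) drawn

Start position: (0, 0)
Final position: (0, 0)
Distance = 0; < 1e-6 -> CLOSED

Answer: yes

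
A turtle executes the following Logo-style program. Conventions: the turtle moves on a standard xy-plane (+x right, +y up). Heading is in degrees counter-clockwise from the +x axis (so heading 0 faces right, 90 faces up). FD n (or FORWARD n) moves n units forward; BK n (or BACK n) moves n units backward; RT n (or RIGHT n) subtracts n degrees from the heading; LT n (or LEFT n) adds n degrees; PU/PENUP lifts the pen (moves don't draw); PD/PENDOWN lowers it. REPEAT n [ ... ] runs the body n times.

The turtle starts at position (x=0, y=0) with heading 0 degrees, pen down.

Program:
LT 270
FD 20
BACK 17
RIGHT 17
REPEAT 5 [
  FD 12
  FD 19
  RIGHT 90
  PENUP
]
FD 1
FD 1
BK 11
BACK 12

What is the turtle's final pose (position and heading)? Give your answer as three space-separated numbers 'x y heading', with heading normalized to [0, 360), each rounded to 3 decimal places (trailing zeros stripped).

Executing turtle program step by step:
Start: pos=(0,0), heading=0, pen down
LT 270: heading 0 -> 270
FD 20: (0,0) -> (0,-20) [heading=270, draw]
BK 17: (0,-20) -> (0,-3) [heading=270, draw]
RT 17: heading 270 -> 253
REPEAT 5 [
  -- iteration 1/5 --
  FD 12: (0,-3) -> (-3.508,-14.476) [heading=253, draw]
  FD 19: (-3.508,-14.476) -> (-9.064,-32.645) [heading=253, draw]
  RT 90: heading 253 -> 163
  PU: pen up
  -- iteration 2/5 --
  FD 12: (-9.064,-32.645) -> (-20.539,-29.137) [heading=163, move]
  FD 19: (-20.539,-29.137) -> (-38.709,-23.582) [heading=163, move]
  RT 90: heading 163 -> 73
  PU: pen up
  -- iteration 3/5 --
  FD 12: (-38.709,-23.582) -> (-35.201,-12.106) [heading=73, move]
  FD 19: (-35.201,-12.106) -> (-29.645,6.064) [heading=73, move]
  RT 90: heading 73 -> 343
  PU: pen up
  -- iteration 4/5 --
  FD 12: (-29.645,6.064) -> (-18.17,2.555) [heading=343, move]
  FD 19: (-18.17,2.555) -> (0,-3) [heading=343, move]
  RT 90: heading 343 -> 253
  PU: pen up
  -- iteration 5/5 --
  FD 12: (0,-3) -> (-3.508,-14.476) [heading=253, move]
  FD 19: (-3.508,-14.476) -> (-9.064,-32.645) [heading=253, move]
  RT 90: heading 253 -> 163
  PU: pen up
]
FD 1: (-9.064,-32.645) -> (-10.02,-32.353) [heading=163, move]
FD 1: (-10.02,-32.353) -> (-10.976,-32.061) [heading=163, move]
BK 11: (-10.976,-32.061) -> (-0.457,-35.277) [heading=163, move]
BK 12: (-0.457,-35.277) -> (11.019,-38.785) [heading=163, move]
Final: pos=(11.019,-38.785), heading=163, 4 segment(s) drawn

Answer: 11.019 -38.785 163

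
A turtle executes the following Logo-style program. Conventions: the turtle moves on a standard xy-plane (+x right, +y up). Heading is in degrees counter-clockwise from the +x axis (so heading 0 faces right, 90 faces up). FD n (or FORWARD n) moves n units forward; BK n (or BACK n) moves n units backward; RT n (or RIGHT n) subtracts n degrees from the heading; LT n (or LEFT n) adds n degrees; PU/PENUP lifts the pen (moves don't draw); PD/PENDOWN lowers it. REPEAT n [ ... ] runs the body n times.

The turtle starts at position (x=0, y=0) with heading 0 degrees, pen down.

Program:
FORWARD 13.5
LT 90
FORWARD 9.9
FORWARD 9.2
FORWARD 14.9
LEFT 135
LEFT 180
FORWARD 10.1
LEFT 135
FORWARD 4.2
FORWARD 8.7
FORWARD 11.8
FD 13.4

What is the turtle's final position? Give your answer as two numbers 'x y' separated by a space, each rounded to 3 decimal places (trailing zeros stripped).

Answer: -17.458 41.142

Derivation:
Executing turtle program step by step:
Start: pos=(0,0), heading=0, pen down
FD 13.5: (0,0) -> (13.5,0) [heading=0, draw]
LT 90: heading 0 -> 90
FD 9.9: (13.5,0) -> (13.5,9.9) [heading=90, draw]
FD 9.2: (13.5,9.9) -> (13.5,19.1) [heading=90, draw]
FD 14.9: (13.5,19.1) -> (13.5,34) [heading=90, draw]
LT 135: heading 90 -> 225
LT 180: heading 225 -> 45
FD 10.1: (13.5,34) -> (20.642,41.142) [heading=45, draw]
LT 135: heading 45 -> 180
FD 4.2: (20.642,41.142) -> (16.442,41.142) [heading=180, draw]
FD 8.7: (16.442,41.142) -> (7.742,41.142) [heading=180, draw]
FD 11.8: (7.742,41.142) -> (-4.058,41.142) [heading=180, draw]
FD 13.4: (-4.058,41.142) -> (-17.458,41.142) [heading=180, draw]
Final: pos=(-17.458,41.142), heading=180, 9 segment(s) drawn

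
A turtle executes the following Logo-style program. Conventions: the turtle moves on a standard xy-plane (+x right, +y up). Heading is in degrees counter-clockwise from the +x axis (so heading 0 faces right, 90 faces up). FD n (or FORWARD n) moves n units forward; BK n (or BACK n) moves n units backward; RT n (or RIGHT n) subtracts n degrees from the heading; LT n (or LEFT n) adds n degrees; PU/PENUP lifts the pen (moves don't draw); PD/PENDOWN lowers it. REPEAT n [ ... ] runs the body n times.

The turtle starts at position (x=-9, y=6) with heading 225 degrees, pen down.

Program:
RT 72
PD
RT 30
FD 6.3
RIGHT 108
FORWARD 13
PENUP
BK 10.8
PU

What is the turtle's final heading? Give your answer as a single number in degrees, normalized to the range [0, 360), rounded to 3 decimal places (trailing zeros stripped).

Executing turtle program step by step:
Start: pos=(-9,6), heading=225, pen down
RT 72: heading 225 -> 153
PD: pen down
RT 30: heading 153 -> 123
FD 6.3: (-9,6) -> (-12.431,11.284) [heading=123, draw]
RT 108: heading 123 -> 15
FD 13: (-12.431,11.284) -> (0.126,14.648) [heading=15, draw]
PU: pen up
BK 10.8: (0.126,14.648) -> (-10.306,11.853) [heading=15, move]
PU: pen up
Final: pos=(-10.306,11.853), heading=15, 2 segment(s) drawn

Answer: 15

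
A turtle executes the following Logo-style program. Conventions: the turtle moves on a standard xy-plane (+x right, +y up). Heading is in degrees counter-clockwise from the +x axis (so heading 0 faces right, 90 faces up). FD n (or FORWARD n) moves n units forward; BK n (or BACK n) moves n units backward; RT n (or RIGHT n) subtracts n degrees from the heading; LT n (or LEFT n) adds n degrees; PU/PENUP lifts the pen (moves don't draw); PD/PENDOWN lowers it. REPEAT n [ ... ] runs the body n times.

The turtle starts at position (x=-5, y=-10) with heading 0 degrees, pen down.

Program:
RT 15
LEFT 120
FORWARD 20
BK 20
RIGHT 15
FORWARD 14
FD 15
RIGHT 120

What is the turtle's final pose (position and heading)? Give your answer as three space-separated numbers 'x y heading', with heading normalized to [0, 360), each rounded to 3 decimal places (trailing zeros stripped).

Answer: -5 19 330

Derivation:
Executing turtle program step by step:
Start: pos=(-5,-10), heading=0, pen down
RT 15: heading 0 -> 345
LT 120: heading 345 -> 105
FD 20: (-5,-10) -> (-10.176,9.319) [heading=105, draw]
BK 20: (-10.176,9.319) -> (-5,-10) [heading=105, draw]
RT 15: heading 105 -> 90
FD 14: (-5,-10) -> (-5,4) [heading=90, draw]
FD 15: (-5,4) -> (-5,19) [heading=90, draw]
RT 120: heading 90 -> 330
Final: pos=(-5,19), heading=330, 4 segment(s) drawn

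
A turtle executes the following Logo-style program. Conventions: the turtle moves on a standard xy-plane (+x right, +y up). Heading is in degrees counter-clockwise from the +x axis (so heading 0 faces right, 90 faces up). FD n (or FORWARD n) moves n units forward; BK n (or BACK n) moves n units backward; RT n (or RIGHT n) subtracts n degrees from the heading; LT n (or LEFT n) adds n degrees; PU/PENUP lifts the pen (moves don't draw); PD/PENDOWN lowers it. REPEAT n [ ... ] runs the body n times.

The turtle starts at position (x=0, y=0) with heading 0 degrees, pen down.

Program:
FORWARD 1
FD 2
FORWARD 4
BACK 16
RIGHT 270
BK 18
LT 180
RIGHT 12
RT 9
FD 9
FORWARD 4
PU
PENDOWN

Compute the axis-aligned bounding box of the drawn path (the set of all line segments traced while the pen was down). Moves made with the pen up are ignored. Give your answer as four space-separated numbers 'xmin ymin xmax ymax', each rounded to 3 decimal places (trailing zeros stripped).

Answer: -13.659 -30.137 7 0

Derivation:
Executing turtle program step by step:
Start: pos=(0,0), heading=0, pen down
FD 1: (0,0) -> (1,0) [heading=0, draw]
FD 2: (1,0) -> (3,0) [heading=0, draw]
FD 4: (3,0) -> (7,0) [heading=0, draw]
BK 16: (7,0) -> (-9,0) [heading=0, draw]
RT 270: heading 0 -> 90
BK 18: (-9,0) -> (-9,-18) [heading=90, draw]
LT 180: heading 90 -> 270
RT 12: heading 270 -> 258
RT 9: heading 258 -> 249
FD 9: (-9,-18) -> (-12.225,-26.402) [heading=249, draw]
FD 4: (-12.225,-26.402) -> (-13.659,-30.137) [heading=249, draw]
PU: pen up
PD: pen down
Final: pos=(-13.659,-30.137), heading=249, 7 segment(s) drawn

Segment endpoints: x in {-13.659, -12.225, -9, -9, 0, 1, 3, 7}, y in {-30.137, -26.402, -18, 0}
xmin=-13.659, ymin=-30.137, xmax=7, ymax=0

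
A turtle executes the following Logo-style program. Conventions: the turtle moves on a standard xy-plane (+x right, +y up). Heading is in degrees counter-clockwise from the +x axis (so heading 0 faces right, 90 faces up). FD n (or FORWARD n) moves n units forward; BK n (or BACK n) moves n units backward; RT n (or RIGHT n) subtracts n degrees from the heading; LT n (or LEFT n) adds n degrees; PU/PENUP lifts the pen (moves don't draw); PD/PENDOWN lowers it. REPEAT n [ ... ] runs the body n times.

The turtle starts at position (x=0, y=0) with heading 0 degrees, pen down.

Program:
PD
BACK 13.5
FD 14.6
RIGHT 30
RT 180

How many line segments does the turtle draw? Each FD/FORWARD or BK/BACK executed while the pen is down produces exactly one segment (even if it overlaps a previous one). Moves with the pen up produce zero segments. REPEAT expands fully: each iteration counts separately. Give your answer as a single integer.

Answer: 2

Derivation:
Executing turtle program step by step:
Start: pos=(0,0), heading=0, pen down
PD: pen down
BK 13.5: (0,0) -> (-13.5,0) [heading=0, draw]
FD 14.6: (-13.5,0) -> (1.1,0) [heading=0, draw]
RT 30: heading 0 -> 330
RT 180: heading 330 -> 150
Final: pos=(1.1,0), heading=150, 2 segment(s) drawn
Segments drawn: 2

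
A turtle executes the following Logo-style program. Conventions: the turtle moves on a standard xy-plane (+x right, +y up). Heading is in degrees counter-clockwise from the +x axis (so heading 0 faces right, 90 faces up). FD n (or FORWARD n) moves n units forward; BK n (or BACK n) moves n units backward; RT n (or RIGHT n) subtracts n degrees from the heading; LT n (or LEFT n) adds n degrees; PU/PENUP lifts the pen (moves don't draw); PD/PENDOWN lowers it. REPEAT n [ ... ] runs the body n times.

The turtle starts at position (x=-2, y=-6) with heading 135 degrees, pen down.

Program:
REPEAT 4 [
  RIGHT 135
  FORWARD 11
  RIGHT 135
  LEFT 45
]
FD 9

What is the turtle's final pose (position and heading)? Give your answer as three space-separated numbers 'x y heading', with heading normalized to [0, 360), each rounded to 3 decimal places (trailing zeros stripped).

Answer: 15.364 -7.808 315

Derivation:
Executing turtle program step by step:
Start: pos=(-2,-6), heading=135, pen down
REPEAT 4 [
  -- iteration 1/4 --
  RT 135: heading 135 -> 0
  FD 11: (-2,-6) -> (9,-6) [heading=0, draw]
  RT 135: heading 0 -> 225
  LT 45: heading 225 -> 270
  -- iteration 2/4 --
  RT 135: heading 270 -> 135
  FD 11: (9,-6) -> (1.222,1.778) [heading=135, draw]
  RT 135: heading 135 -> 0
  LT 45: heading 0 -> 45
  -- iteration 3/4 --
  RT 135: heading 45 -> 270
  FD 11: (1.222,1.778) -> (1.222,-9.222) [heading=270, draw]
  RT 135: heading 270 -> 135
  LT 45: heading 135 -> 180
  -- iteration 4/4 --
  RT 135: heading 180 -> 45
  FD 11: (1.222,-9.222) -> (9,-1.444) [heading=45, draw]
  RT 135: heading 45 -> 270
  LT 45: heading 270 -> 315
]
FD 9: (9,-1.444) -> (15.364,-7.808) [heading=315, draw]
Final: pos=(15.364,-7.808), heading=315, 5 segment(s) drawn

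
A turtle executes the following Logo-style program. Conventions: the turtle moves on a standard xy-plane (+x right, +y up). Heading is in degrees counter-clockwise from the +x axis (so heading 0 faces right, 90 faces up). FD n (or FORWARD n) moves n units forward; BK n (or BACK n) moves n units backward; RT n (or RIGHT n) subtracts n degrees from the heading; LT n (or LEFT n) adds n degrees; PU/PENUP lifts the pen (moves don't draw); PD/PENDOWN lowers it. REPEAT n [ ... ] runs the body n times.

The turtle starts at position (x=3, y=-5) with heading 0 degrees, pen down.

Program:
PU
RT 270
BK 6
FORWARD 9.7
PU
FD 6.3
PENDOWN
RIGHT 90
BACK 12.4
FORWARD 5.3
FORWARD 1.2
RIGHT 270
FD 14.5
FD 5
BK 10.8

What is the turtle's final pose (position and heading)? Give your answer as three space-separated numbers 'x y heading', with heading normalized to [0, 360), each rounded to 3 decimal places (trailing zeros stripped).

Answer: -2.9 13.7 90

Derivation:
Executing turtle program step by step:
Start: pos=(3,-5), heading=0, pen down
PU: pen up
RT 270: heading 0 -> 90
BK 6: (3,-5) -> (3,-11) [heading=90, move]
FD 9.7: (3,-11) -> (3,-1.3) [heading=90, move]
PU: pen up
FD 6.3: (3,-1.3) -> (3,5) [heading=90, move]
PD: pen down
RT 90: heading 90 -> 0
BK 12.4: (3,5) -> (-9.4,5) [heading=0, draw]
FD 5.3: (-9.4,5) -> (-4.1,5) [heading=0, draw]
FD 1.2: (-4.1,5) -> (-2.9,5) [heading=0, draw]
RT 270: heading 0 -> 90
FD 14.5: (-2.9,5) -> (-2.9,19.5) [heading=90, draw]
FD 5: (-2.9,19.5) -> (-2.9,24.5) [heading=90, draw]
BK 10.8: (-2.9,24.5) -> (-2.9,13.7) [heading=90, draw]
Final: pos=(-2.9,13.7), heading=90, 6 segment(s) drawn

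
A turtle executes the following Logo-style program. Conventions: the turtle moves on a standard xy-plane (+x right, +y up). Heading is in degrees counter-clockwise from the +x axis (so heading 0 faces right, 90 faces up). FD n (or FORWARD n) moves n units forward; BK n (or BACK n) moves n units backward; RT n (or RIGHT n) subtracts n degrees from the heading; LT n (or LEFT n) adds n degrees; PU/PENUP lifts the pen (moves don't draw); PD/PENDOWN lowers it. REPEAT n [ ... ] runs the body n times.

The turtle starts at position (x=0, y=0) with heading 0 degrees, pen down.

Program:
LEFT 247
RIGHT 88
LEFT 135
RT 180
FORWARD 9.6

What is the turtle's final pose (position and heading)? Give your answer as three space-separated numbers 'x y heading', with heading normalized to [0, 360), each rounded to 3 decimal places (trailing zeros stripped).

Answer: -3.905 8.77 114

Derivation:
Executing turtle program step by step:
Start: pos=(0,0), heading=0, pen down
LT 247: heading 0 -> 247
RT 88: heading 247 -> 159
LT 135: heading 159 -> 294
RT 180: heading 294 -> 114
FD 9.6: (0,0) -> (-3.905,8.77) [heading=114, draw]
Final: pos=(-3.905,8.77), heading=114, 1 segment(s) drawn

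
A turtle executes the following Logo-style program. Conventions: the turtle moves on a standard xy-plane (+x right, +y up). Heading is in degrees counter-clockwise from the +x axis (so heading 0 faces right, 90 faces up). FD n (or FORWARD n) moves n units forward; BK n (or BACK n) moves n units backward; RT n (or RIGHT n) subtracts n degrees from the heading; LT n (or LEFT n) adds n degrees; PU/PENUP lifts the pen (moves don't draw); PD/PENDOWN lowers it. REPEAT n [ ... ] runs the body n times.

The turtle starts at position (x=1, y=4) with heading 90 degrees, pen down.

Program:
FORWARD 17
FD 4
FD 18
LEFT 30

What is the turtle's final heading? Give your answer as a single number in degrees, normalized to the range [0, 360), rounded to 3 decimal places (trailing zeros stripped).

Answer: 120

Derivation:
Executing turtle program step by step:
Start: pos=(1,4), heading=90, pen down
FD 17: (1,4) -> (1,21) [heading=90, draw]
FD 4: (1,21) -> (1,25) [heading=90, draw]
FD 18: (1,25) -> (1,43) [heading=90, draw]
LT 30: heading 90 -> 120
Final: pos=(1,43), heading=120, 3 segment(s) drawn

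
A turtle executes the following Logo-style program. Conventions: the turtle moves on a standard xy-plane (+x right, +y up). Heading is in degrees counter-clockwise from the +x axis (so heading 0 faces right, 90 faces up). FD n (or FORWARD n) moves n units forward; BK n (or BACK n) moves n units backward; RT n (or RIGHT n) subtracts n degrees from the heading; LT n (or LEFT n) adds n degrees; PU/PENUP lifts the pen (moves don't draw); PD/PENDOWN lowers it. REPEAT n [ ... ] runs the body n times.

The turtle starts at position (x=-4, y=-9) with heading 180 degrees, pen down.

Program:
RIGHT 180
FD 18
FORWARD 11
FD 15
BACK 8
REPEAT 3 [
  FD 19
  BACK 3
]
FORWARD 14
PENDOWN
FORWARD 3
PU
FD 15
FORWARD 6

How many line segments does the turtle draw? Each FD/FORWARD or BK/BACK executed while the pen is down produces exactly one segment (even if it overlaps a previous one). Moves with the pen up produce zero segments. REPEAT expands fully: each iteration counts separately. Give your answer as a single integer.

Answer: 12

Derivation:
Executing turtle program step by step:
Start: pos=(-4,-9), heading=180, pen down
RT 180: heading 180 -> 0
FD 18: (-4,-9) -> (14,-9) [heading=0, draw]
FD 11: (14,-9) -> (25,-9) [heading=0, draw]
FD 15: (25,-9) -> (40,-9) [heading=0, draw]
BK 8: (40,-9) -> (32,-9) [heading=0, draw]
REPEAT 3 [
  -- iteration 1/3 --
  FD 19: (32,-9) -> (51,-9) [heading=0, draw]
  BK 3: (51,-9) -> (48,-9) [heading=0, draw]
  -- iteration 2/3 --
  FD 19: (48,-9) -> (67,-9) [heading=0, draw]
  BK 3: (67,-9) -> (64,-9) [heading=0, draw]
  -- iteration 3/3 --
  FD 19: (64,-9) -> (83,-9) [heading=0, draw]
  BK 3: (83,-9) -> (80,-9) [heading=0, draw]
]
FD 14: (80,-9) -> (94,-9) [heading=0, draw]
PD: pen down
FD 3: (94,-9) -> (97,-9) [heading=0, draw]
PU: pen up
FD 15: (97,-9) -> (112,-9) [heading=0, move]
FD 6: (112,-9) -> (118,-9) [heading=0, move]
Final: pos=(118,-9), heading=0, 12 segment(s) drawn
Segments drawn: 12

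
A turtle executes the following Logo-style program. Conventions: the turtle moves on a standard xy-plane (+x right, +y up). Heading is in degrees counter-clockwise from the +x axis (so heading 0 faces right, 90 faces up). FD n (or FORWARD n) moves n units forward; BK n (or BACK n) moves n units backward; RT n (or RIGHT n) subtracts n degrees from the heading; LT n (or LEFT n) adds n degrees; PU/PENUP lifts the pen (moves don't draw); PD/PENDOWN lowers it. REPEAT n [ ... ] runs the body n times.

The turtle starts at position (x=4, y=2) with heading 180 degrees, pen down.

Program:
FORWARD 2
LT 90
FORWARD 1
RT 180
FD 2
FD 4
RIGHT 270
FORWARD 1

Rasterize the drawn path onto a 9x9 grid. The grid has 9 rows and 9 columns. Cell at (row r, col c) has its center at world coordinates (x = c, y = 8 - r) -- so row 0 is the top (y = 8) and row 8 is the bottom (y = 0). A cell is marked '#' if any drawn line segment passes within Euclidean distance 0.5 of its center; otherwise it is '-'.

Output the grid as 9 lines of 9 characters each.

Segment 0: (4,2) -> (2,2)
Segment 1: (2,2) -> (2,1)
Segment 2: (2,1) -> (2,3)
Segment 3: (2,3) -> (2,7)
Segment 4: (2,7) -> (1,7)

Answer: ---------
-##------
--#------
--#------
--#------
--#------
--###----
--#------
---------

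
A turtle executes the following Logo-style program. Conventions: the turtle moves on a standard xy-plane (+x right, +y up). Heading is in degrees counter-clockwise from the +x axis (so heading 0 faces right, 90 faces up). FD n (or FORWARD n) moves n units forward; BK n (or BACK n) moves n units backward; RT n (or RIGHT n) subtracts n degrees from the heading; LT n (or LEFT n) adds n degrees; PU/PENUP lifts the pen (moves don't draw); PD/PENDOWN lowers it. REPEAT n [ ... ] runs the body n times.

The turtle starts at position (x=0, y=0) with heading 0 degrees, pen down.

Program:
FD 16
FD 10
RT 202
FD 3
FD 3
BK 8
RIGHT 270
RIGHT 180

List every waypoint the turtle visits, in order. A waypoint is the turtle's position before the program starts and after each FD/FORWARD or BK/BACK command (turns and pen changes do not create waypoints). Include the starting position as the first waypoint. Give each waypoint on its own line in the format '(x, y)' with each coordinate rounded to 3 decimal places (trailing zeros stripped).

Answer: (0, 0)
(16, 0)
(26, 0)
(23.218, 1.124)
(20.437, 2.248)
(27.854, -0.749)

Derivation:
Executing turtle program step by step:
Start: pos=(0,0), heading=0, pen down
FD 16: (0,0) -> (16,0) [heading=0, draw]
FD 10: (16,0) -> (26,0) [heading=0, draw]
RT 202: heading 0 -> 158
FD 3: (26,0) -> (23.218,1.124) [heading=158, draw]
FD 3: (23.218,1.124) -> (20.437,2.248) [heading=158, draw]
BK 8: (20.437,2.248) -> (27.854,-0.749) [heading=158, draw]
RT 270: heading 158 -> 248
RT 180: heading 248 -> 68
Final: pos=(27.854,-0.749), heading=68, 5 segment(s) drawn
Waypoints (6 total):
(0, 0)
(16, 0)
(26, 0)
(23.218, 1.124)
(20.437, 2.248)
(27.854, -0.749)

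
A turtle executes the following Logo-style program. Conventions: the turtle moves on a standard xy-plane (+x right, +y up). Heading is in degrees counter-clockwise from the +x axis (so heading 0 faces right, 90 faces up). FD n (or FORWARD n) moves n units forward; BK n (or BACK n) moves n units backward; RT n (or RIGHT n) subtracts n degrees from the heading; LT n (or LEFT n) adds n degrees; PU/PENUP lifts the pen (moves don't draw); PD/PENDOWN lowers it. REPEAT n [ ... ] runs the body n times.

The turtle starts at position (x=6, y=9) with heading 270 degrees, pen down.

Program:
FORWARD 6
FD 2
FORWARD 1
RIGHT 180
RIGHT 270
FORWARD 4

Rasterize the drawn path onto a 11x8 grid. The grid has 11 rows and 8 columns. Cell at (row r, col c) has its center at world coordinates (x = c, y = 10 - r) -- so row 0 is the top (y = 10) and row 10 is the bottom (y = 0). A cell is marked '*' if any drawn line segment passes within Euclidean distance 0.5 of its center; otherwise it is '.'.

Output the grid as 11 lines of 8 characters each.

Segment 0: (6,9) -> (6,3)
Segment 1: (6,3) -> (6,1)
Segment 2: (6,1) -> (6,0)
Segment 3: (6,0) -> (2,-0)

Answer: ........
......*.
......*.
......*.
......*.
......*.
......*.
......*.
......*.
......*.
..*****.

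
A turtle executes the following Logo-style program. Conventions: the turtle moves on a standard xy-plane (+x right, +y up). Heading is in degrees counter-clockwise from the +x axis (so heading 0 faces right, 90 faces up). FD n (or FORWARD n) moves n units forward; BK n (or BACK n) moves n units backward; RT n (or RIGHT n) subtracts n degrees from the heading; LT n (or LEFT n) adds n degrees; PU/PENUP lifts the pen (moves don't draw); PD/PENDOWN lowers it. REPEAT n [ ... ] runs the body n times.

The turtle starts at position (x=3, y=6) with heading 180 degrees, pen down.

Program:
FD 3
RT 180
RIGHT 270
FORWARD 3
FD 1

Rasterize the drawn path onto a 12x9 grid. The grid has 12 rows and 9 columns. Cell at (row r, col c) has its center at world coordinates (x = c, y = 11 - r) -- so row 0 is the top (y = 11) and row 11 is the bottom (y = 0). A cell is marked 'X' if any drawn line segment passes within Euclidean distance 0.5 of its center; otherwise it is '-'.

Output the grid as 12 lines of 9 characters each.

Segment 0: (3,6) -> (0,6)
Segment 1: (0,6) -> (-0,9)
Segment 2: (-0,9) -> (-0,10)

Answer: ---------
X--------
X--------
X--------
X--------
XXXX-----
---------
---------
---------
---------
---------
---------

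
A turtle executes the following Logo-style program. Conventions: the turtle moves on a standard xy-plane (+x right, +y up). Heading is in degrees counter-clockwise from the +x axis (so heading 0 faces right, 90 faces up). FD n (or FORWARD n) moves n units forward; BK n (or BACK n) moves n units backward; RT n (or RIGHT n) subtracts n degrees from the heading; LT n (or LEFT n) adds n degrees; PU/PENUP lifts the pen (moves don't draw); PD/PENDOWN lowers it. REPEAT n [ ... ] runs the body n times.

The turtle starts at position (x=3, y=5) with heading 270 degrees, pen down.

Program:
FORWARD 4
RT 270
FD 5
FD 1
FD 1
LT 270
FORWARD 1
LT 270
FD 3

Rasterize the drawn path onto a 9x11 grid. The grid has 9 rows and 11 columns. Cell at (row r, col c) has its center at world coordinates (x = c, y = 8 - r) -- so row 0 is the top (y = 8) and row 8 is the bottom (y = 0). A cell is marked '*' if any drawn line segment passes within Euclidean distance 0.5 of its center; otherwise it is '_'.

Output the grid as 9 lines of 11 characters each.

Answer: ___________
___________
___________
___*_______
___*_______
___*_______
___*_______
___********
_______****

Derivation:
Segment 0: (3,5) -> (3,1)
Segment 1: (3,1) -> (8,1)
Segment 2: (8,1) -> (9,1)
Segment 3: (9,1) -> (10,1)
Segment 4: (10,1) -> (10,0)
Segment 5: (10,0) -> (7,0)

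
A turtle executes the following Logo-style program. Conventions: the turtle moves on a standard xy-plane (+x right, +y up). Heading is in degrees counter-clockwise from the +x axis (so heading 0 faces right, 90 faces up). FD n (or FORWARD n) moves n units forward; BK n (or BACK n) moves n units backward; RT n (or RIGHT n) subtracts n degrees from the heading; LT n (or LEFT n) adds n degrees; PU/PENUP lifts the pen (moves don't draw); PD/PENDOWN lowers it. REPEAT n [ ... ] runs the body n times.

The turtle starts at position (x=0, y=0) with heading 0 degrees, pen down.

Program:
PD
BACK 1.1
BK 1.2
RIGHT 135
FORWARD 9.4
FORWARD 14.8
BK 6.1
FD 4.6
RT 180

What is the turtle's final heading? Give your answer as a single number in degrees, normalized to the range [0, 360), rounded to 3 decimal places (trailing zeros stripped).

Answer: 45

Derivation:
Executing turtle program step by step:
Start: pos=(0,0), heading=0, pen down
PD: pen down
BK 1.1: (0,0) -> (-1.1,0) [heading=0, draw]
BK 1.2: (-1.1,0) -> (-2.3,0) [heading=0, draw]
RT 135: heading 0 -> 225
FD 9.4: (-2.3,0) -> (-8.947,-6.647) [heading=225, draw]
FD 14.8: (-8.947,-6.647) -> (-19.412,-17.112) [heading=225, draw]
BK 6.1: (-19.412,-17.112) -> (-15.099,-12.799) [heading=225, draw]
FD 4.6: (-15.099,-12.799) -> (-18.351,-16.051) [heading=225, draw]
RT 180: heading 225 -> 45
Final: pos=(-18.351,-16.051), heading=45, 6 segment(s) drawn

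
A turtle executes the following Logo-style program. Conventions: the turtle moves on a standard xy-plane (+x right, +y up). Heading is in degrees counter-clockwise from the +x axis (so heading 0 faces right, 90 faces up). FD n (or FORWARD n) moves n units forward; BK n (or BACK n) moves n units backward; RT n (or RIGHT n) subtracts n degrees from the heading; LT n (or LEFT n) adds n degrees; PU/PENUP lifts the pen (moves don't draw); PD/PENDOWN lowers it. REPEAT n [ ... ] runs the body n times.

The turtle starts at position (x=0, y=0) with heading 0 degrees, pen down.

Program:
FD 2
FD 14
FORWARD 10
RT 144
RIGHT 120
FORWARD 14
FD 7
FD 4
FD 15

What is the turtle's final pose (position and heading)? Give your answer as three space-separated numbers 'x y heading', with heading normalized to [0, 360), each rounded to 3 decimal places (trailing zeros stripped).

Executing turtle program step by step:
Start: pos=(0,0), heading=0, pen down
FD 2: (0,0) -> (2,0) [heading=0, draw]
FD 14: (2,0) -> (16,0) [heading=0, draw]
FD 10: (16,0) -> (26,0) [heading=0, draw]
RT 144: heading 0 -> 216
RT 120: heading 216 -> 96
FD 14: (26,0) -> (24.537,13.923) [heading=96, draw]
FD 7: (24.537,13.923) -> (23.805,20.885) [heading=96, draw]
FD 4: (23.805,20.885) -> (23.387,24.863) [heading=96, draw]
FD 15: (23.387,24.863) -> (21.819,39.781) [heading=96, draw]
Final: pos=(21.819,39.781), heading=96, 7 segment(s) drawn

Answer: 21.819 39.781 96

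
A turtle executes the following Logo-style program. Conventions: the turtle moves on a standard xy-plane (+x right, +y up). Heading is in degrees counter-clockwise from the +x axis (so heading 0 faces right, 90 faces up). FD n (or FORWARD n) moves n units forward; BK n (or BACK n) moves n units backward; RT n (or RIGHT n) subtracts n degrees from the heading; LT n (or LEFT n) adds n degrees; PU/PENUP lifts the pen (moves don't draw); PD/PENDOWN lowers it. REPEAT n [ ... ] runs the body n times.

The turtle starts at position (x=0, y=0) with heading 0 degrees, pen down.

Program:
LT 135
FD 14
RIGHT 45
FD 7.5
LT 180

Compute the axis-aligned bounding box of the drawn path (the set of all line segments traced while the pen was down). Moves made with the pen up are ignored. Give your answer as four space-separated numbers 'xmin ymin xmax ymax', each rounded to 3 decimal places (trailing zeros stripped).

Answer: -9.899 0 0 17.399

Derivation:
Executing turtle program step by step:
Start: pos=(0,0), heading=0, pen down
LT 135: heading 0 -> 135
FD 14: (0,0) -> (-9.899,9.899) [heading=135, draw]
RT 45: heading 135 -> 90
FD 7.5: (-9.899,9.899) -> (-9.899,17.399) [heading=90, draw]
LT 180: heading 90 -> 270
Final: pos=(-9.899,17.399), heading=270, 2 segment(s) drawn

Segment endpoints: x in {-9.899, 0}, y in {0, 9.899, 17.399}
xmin=-9.899, ymin=0, xmax=0, ymax=17.399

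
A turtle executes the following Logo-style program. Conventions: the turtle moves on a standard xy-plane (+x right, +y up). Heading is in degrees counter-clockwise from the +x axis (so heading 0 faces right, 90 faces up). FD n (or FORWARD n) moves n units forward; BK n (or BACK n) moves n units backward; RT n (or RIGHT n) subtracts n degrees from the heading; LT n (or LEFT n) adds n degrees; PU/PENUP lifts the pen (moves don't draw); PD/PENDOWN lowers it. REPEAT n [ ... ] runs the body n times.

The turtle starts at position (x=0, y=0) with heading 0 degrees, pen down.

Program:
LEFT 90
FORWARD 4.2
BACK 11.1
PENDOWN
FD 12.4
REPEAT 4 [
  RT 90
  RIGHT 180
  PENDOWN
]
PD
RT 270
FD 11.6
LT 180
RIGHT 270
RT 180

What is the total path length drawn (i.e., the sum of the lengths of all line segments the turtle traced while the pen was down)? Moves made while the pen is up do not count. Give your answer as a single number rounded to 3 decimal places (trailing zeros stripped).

Executing turtle program step by step:
Start: pos=(0,0), heading=0, pen down
LT 90: heading 0 -> 90
FD 4.2: (0,0) -> (0,4.2) [heading=90, draw]
BK 11.1: (0,4.2) -> (0,-6.9) [heading=90, draw]
PD: pen down
FD 12.4: (0,-6.9) -> (0,5.5) [heading=90, draw]
REPEAT 4 [
  -- iteration 1/4 --
  RT 90: heading 90 -> 0
  RT 180: heading 0 -> 180
  PD: pen down
  -- iteration 2/4 --
  RT 90: heading 180 -> 90
  RT 180: heading 90 -> 270
  PD: pen down
  -- iteration 3/4 --
  RT 90: heading 270 -> 180
  RT 180: heading 180 -> 0
  PD: pen down
  -- iteration 4/4 --
  RT 90: heading 0 -> 270
  RT 180: heading 270 -> 90
  PD: pen down
]
PD: pen down
RT 270: heading 90 -> 180
FD 11.6: (0,5.5) -> (-11.6,5.5) [heading=180, draw]
LT 180: heading 180 -> 0
RT 270: heading 0 -> 90
RT 180: heading 90 -> 270
Final: pos=(-11.6,5.5), heading=270, 4 segment(s) drawn

Segment lengths:
  seg 1: (0,0) -> (0,4.2), length = 4.2
  seg 2: (0,4.2) -> (0,-6.9), length = 11.1
  seg 3: (0,-6.9) -> (0,5.5), length = 12.4
  seg 4: (0,5.5) -> (-11.6,5.5), length = 11.6
Total = 39.3

Answer: 39.3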